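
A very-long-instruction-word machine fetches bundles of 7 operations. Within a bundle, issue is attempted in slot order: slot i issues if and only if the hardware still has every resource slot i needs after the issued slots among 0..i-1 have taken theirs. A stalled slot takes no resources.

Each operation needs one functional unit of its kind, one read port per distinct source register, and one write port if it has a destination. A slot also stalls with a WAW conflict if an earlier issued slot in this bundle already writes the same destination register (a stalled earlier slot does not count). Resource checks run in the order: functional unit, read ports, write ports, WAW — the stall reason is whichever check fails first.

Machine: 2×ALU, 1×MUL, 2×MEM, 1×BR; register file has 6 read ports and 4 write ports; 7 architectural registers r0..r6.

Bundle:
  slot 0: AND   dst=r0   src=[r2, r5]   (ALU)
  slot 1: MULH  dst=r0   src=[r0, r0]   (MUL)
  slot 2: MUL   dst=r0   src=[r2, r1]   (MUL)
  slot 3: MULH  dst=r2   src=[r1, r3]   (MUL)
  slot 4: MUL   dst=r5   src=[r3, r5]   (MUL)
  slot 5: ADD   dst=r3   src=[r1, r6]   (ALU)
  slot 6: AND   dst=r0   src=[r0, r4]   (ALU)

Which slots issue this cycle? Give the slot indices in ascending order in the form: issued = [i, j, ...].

issued = [0, 3, 5]

#0 ALU src=r2,r5 dispatched  <A:1 Mu:1 Ld:2 B:1 rd:4 wr:3>
#1 MUL src=r0,r0 held:WAW  <A:1 Mu:1 Ld:2 B:1 rd:4 wr:3>
#2 MUL src=r2,r1 held:WAW  <A:1 Mu:1 Ld:2 B:1 rd:4 wr:3>
#3 MUL src=r1,r3 dispatched  <A:1 Mu:0 Ld:2 B:1 rd:2 wr:2>
#4 MUL src=r3,r5 held:FU  <A:1 Mu:0 Ld:2 B:1 rd:2 wr:2>
#5 ALU src=r1,r6 dispatched  <A:0 Mu:0 Ld:2 B:1 rd:0 wr:1>
#6 ALU src=r0,r4 held:FU  <A:0 Mu:0 Ld:2 B:1 rd:0 wr:1>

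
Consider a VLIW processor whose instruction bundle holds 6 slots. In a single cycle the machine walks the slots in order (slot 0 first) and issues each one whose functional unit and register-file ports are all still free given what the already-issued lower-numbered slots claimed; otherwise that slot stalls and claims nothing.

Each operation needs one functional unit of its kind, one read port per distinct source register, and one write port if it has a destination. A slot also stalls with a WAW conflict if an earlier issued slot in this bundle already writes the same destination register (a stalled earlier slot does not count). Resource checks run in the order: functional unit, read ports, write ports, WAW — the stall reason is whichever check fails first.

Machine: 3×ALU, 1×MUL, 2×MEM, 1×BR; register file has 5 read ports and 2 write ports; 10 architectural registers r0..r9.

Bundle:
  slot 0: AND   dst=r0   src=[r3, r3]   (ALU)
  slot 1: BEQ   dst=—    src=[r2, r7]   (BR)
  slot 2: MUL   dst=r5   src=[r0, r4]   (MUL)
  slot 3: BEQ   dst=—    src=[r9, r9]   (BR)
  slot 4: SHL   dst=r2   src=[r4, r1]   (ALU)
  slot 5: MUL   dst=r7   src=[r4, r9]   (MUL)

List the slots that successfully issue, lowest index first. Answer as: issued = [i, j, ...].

issued = [0, 1, 2]

#0 ALU src=r3,r3 dispatched  <A:2 Mu:1 Ld:2 B:1 rd:4 wr:1>
#1 BR src=r2,r7 dispatched  <A:2 Mu:1 Ld:2 B:0 rd:2 wr:1>
#2 MUL src=r0,r4 dispatched  <A:2 Mu:0 Ld:2 B:0 rd:0 wr:0>
#3 BR src=r9,r9 held:FU  <A:2 Mu:0 Ld:2 B:0 rd:0 wr:0>
#4 ALU src=r4,r1 held:RD_PORT  <A:2 Mu:0 Ld:2 B:0 rd:0 wr:0>
#5 MUL src=r4,r9 held:FU  <A:2 Mu:0 Ld:2 B:0 rd:0 wr:0>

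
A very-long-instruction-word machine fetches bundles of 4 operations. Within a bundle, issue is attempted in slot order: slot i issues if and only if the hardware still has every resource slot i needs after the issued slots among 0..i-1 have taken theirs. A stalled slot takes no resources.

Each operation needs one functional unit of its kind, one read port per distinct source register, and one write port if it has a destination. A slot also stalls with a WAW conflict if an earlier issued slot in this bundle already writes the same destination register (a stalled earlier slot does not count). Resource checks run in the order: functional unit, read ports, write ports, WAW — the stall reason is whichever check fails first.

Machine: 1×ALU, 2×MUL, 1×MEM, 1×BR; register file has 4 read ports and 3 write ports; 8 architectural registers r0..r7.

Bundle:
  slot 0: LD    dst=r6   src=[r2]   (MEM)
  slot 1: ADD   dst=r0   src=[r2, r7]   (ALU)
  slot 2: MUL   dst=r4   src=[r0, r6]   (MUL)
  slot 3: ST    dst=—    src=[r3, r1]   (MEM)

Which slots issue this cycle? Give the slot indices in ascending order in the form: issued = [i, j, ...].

[0] MEM needs rd=1 wr=1: ok; after: ALU=1 MUL=2 MEM=0 BR=1, R=3, W=2
[1] ALU needs rd=2 wr=1: ok; after: ALU=0 MUL=2 MEM=0 BR=1, R=1, W=1
[2] MUL needs rd=2 wr=1: RD_PORT; after: ALU=0 MUL=2 MEM=0 BR=1, R=1, W=1
[3] MEM needs rd=2 wr=0: FU; after: ALU=0 MUL=2 MEM=0 BR=1, R=1, W=1

issued = [0, 1]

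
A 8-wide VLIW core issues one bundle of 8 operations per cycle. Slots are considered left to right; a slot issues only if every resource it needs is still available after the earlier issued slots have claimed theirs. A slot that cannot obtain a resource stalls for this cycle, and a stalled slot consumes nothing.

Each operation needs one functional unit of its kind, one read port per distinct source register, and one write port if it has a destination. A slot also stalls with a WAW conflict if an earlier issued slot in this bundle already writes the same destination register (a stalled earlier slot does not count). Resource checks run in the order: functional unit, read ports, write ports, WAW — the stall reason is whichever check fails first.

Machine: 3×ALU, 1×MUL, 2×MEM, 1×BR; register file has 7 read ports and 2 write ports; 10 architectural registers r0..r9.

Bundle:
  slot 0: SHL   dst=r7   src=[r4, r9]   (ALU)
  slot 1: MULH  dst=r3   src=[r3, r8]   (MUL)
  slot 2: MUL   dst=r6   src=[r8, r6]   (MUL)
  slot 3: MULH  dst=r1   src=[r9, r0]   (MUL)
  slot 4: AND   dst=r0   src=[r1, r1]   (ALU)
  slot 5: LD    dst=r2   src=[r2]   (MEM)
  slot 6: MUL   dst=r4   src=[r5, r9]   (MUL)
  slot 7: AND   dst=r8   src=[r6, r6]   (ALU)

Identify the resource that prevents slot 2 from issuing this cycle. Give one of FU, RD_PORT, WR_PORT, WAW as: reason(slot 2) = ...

(0) want 1×ALU +2rd +1wr — yes → AL2|MU1|ME2|BR1|rd5|wr1
(1) want 1×MUL +2rd +1wr — yes → AL2|MU0|ME2|BR1|rd3|wr0
(2) want 1×MUL +2rd +1wr — FU → AL2|MU0|ME2|BR1|rd3|wr0
(3) want 1×MUL +2rd +1wr — FU → AL2|MU0|ME2|BR1|rd3|wr0
(4) want 1×ALU +1rd +1wr — WR_PORT → AL2|MU0|ME2|BR1|rd3|wr0
(5) want 1×MEM +1rd +1wr — WR_PORT → AL2|MU0|ME2|BR1|rd3|wr0
(6) want 1×MUL +2rd +1wr — FU → AL2|MU0|ME2|BR1|rd3|wr0
(7) want 1×ALU +1rd +1wr — WR_PORT → AL2|MU0|ME2|BR1|rd3|wr0

reason(slot 2) = FU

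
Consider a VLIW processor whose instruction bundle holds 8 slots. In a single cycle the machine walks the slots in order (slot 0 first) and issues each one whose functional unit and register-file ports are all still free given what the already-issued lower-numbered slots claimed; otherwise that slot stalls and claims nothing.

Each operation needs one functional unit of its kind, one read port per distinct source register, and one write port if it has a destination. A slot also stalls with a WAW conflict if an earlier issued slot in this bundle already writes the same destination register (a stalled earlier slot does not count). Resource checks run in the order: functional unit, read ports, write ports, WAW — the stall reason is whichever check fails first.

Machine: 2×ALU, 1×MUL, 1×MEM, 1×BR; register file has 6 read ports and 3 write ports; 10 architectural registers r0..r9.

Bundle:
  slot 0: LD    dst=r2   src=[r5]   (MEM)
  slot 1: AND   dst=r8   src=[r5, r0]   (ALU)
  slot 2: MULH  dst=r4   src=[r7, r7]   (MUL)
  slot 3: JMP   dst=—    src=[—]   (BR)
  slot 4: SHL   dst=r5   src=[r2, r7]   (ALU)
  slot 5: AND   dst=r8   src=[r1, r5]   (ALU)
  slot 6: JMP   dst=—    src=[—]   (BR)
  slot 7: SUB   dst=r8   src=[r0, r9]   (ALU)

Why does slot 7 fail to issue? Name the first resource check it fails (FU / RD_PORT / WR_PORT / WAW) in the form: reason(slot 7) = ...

reason(slot 7) = WR_PORT

(0) want 1×MEM +1rd +1wr — yes → AL2|MU1|ME0|BR1|rd5|wr2
(1) want 1×ALU +2rd +1wr — yes → AL1|MU1|ME0|BR1|rd3|wr1
(2) want 1×MUL +1rd +1wr — yes → AL1|MU0|ME0|BR1|rd2|wr0
(3) want 1×BR +0rd +0wr — yes → AL1|MU0|ME0|BR0|rd2|wr0
(4) want 1×ALU +2rd +1wr — WR_PORT → AL1|MU0|ME0|BR0|rd2|wr0
(5) want 1×ALU +2rd +1wr — WR_PORT → AL1|MU0|ME0|BR0|rd2|wr0
(6) want 1×BR +0rd +0wr — FU → AL1|MU0|ME0|BR0|rd2|wr0
(7) want 1×ALU +2rd +1wr — WR_PORT → AL1|MU0|ME0|BR0|rd2|wr0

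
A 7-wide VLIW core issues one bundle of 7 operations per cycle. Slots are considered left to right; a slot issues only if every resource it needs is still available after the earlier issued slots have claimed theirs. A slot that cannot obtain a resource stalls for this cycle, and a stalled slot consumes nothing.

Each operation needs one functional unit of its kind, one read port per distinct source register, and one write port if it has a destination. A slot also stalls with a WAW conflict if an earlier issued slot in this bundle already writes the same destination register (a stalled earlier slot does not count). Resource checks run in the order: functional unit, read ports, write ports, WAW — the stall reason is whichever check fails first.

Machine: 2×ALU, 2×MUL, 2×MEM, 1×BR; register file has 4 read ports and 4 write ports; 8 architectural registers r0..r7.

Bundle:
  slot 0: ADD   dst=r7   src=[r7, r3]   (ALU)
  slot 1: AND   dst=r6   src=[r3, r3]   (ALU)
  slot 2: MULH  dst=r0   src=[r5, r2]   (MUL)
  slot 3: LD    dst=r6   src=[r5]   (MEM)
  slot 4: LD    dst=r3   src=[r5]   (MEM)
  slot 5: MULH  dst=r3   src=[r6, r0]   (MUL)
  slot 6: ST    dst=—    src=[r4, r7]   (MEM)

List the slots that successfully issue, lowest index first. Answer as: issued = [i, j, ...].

issued = [0, 1, 4]

[0] ALU needs rd=2 wr=1: ok; after: ALU=1 MUL=2 MEM=2 BR=1, R=2, W=3
[1] ALU needs rd=1 wr=1: ok; after: ALU=0 MUL=2 MEM=2 BR=1, R=1, W=2
[2] MUL needs rd=2 wr=1: RD_PORT; after: ALU=0 MUL=2 MEM=2 BR=1, R=1, W=2
[3] MEM needs rd=1 wr=1: WAW; after: ALU=0 MUL=2 MEM=2 BR=1, R=1, W=2
[4] MEM needs rd=1 wr=1: ok; after: ALU=0 MUL=2 MEM=1 BR=1, R=0, W=1
[5] MUL needs rd=2 wr=1: RD_PORT; after: ALU=0 MUL=2 MEM=1 BR=1, R=0, W=1
[6] MEM needs rd=2 wr=0: RD_PORT; after: ALU=0 MUL=2 MEM=1 BR=1, R=0, W=1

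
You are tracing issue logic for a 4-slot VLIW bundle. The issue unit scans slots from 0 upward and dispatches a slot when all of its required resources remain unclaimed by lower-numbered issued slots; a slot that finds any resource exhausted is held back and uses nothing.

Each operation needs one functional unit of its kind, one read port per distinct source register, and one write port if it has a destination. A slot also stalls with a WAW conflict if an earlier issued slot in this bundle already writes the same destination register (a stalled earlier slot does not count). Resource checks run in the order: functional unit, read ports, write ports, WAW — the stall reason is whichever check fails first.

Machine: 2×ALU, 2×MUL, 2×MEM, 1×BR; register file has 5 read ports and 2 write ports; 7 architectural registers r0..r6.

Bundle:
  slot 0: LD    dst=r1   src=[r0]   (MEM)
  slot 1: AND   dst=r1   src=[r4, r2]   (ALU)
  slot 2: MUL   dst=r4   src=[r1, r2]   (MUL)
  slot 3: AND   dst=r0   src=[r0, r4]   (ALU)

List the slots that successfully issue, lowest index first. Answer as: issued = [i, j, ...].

issued = [0, 2]

slot 0 (MEM): ISSUE — free A2,Mu2,Ld1,B1 rp4 wp1
slot 1 (ALU): stall WAW — free A2,Mu2,Ld1,B1 rp4 wp1
slot 2 (MUL): ISSUE — free A2,Mu1,Ld1,B1 rp2 wp0
slot 3 (ALU): stall WR_PORT — free A2,Mu1,Ld1,B1 rp2 wp0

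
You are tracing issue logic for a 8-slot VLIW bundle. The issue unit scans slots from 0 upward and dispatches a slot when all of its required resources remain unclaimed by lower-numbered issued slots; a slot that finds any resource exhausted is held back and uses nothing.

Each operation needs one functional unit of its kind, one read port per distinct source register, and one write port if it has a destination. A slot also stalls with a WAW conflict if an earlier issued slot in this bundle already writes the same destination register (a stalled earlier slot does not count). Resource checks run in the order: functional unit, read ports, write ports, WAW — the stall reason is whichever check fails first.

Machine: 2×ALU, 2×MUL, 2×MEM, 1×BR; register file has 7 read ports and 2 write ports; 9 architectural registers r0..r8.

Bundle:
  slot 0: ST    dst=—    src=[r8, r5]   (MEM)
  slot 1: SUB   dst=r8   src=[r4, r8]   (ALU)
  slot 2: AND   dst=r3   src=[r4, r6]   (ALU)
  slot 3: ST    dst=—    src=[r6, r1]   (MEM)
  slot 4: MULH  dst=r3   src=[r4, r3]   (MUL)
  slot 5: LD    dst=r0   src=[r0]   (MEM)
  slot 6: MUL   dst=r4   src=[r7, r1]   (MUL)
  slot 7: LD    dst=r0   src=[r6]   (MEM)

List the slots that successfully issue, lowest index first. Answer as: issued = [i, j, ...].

[0] MEM needs rd=2 wr=0: ok; after: ALU=2 MUL=2 MEM=1 BR=1, R=5, W=2
[1] ALU needs rd=2 wr=1: ok; after: ALU=1 MUL=2 MEM=1 BR=1, R=3, W=1
[2] ALU needs rd=2 wr=1: ok; after: ALU=0 MUL=2 MEM=1 BR=1, R=1, W=0
[3] MEM needs rd=2 wr=0: RD_PORT; after: ALU=0 MUL=2 MEM=1 BR=1, R=1, W=0
[4] MUL needs rd=2 wr=1: RD_PORT; after: ALU=0 MUL=2 MEM=1 BR=1, R=1, W=0
[5] MEM needs rd=1 wr=1: WR_PORT; after: ALU=0 MUL=2 MEM=1 BR=1, R=1, W=0
[6] MUL needs rd=2 wr=1: RD_PORT; after: ALU=0 MUL=2 MEM=1 BR=1, R=1, W=0
[7] MEM needs rd=1 wr=1: WR_PORT; after: ALU=0 MUL=2 MEM=1 BR=1, R=1, W=0

issued = [0, 1, 2]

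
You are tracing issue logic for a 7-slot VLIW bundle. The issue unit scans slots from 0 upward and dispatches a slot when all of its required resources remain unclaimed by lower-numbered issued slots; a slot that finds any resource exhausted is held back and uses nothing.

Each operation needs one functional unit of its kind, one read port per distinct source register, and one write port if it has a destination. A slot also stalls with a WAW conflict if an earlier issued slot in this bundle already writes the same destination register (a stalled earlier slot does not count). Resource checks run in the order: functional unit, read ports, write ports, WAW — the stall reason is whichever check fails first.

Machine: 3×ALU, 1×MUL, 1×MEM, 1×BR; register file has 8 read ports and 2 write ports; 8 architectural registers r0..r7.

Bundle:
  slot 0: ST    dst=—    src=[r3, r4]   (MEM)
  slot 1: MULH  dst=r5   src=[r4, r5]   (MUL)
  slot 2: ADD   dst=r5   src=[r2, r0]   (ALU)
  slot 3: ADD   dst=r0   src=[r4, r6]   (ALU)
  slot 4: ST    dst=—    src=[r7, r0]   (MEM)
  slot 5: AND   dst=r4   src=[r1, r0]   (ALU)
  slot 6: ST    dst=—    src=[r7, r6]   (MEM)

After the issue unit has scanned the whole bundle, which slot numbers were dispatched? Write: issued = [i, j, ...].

issued = [0, 1, 3]

slot 0 (MEM): ISSUE — free A3,Mu1,Ld0,B1 rp6 wp2
slot 1 (MUL): ISSUE — free A3,Mu0,Ld0,B1 rp4 wp1
slot 2 (ALU): stall WAW — free A3,Mu0,Ld0,B1 rp4 wp1
slot 3 (ALU): ISSUE — free A2,Mu0,Ld0,B1 rp2 wp0
slot 4 (MEM): stall FU — free A2,Mu0,Ld0,B1 rp2 wp0
slot 5 (ALU): stall WR_PORT — free A2,Mu0,Ld0,B1 rp2 wp0
slot 6 (MEM): stall FU — free A2,Mu0,Ld0,B1 rp2 wp0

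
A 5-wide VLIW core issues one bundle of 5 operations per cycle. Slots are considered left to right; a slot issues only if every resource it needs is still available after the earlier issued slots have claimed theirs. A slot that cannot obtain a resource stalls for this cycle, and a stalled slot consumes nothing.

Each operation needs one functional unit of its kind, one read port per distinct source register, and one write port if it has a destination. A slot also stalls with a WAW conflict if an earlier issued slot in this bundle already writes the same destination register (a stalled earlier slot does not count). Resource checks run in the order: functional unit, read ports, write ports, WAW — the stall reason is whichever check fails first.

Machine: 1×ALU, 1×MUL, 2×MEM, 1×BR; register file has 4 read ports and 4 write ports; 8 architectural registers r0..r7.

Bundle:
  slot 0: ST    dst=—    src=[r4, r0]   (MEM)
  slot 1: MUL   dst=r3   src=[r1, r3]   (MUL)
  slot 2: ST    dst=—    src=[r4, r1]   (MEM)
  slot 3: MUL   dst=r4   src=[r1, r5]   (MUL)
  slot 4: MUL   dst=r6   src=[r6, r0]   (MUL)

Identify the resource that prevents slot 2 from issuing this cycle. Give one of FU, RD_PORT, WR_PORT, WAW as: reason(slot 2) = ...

[0] MEM needs rd=2 wr=0: ok; after: ALU=1 MUL=1 MEM=1 BR=1, R=2, W=4
[1] MUL needs rd=2 wr=1: ok; after: ALU=1 MUL=0 MEM=1 BR=1, R=0, W=3
[2] MEM needs rd=2 wr=0: RD_PORT; after: ALU=1 MUL=0 MEM=1 BR=1, R=0, W=3
[3] MUL needs rd=2 wr=1: FU; after: ALU=1 MUL=0 MEM=1 BR=1, R=0, W=3
[4] MUL needs rd=2 wr=1: FU; after: ALU=1 MUL=0 MEM=1 BR=1, R=0, W=3

reason(slot 2) = RD_PORT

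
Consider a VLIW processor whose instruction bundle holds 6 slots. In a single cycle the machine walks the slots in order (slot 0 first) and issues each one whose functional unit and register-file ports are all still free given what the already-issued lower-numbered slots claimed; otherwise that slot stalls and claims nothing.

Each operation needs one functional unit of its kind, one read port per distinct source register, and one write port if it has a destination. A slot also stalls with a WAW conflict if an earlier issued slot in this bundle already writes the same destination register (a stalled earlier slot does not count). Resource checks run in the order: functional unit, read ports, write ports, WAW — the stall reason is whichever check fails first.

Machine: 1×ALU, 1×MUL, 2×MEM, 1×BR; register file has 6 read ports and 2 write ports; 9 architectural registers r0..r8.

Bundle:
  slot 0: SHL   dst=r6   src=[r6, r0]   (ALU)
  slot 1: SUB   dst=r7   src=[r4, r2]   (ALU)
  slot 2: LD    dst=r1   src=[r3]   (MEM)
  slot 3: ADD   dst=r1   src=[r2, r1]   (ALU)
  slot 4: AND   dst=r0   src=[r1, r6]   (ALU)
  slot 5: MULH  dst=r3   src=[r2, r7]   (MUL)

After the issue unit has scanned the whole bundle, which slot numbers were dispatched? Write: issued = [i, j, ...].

issued = [0, 2]

[0] ALU needs rd=2 wr=1: ok; after: ALU=0 MUL=1 MEM=2 BR=1, R=4, W=1
[1] ALU needs rd=2 wr=1: FU; after: ALU=0 MUL=1 MEM=2 BR=1, R=4, W=1
[2] MEM needs rd=1 wr=1: ok; after: ALU=0 MUL=1 MEM=1 BR=1, R=3, W=0
[3] ALU needs rd=2 wr=1: FU; after: ALU=0 MUL=1 MEM=1 BR=1, R=3, W=0
[4] ALU needs rd=2 wr=1: FU; after: ALU=0 MUL=1 MEM=1 BR=1, R=3, W=0
[5] MUL needs rd=2 wr=1: WR_PORT; after: ALU=0 MUL=1 MEM=1 BR=1, R=3, W=0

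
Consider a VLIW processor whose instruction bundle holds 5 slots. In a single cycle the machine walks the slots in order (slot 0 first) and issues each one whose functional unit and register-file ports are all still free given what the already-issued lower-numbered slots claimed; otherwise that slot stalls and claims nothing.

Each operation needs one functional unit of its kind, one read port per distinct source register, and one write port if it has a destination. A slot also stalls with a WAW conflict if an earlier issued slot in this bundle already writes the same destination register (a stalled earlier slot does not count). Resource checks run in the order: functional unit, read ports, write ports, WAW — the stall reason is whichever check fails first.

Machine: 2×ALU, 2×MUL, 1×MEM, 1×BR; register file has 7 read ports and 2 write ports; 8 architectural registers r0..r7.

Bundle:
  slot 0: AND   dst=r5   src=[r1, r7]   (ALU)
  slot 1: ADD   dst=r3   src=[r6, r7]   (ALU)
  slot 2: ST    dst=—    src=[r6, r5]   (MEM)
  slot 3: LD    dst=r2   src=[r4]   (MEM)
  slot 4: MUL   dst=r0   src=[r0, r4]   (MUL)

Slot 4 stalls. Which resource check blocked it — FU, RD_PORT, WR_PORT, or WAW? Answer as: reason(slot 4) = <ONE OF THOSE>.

reason(slot 4) = RD_PORT

slot 0 (ALU): ISSUE — free A1,Mu2,Ld1,B1 rp5 wp1
slot 1 (ALU): ISSUE — free A0,Mu2,Ld1,B1 rp3 wp0
slot 2 (MEM): ISSUE — free A0,Mu2,Ld0,B1 rp1 wp0
slot 3 (MEM): stall FU — free A0,Mu2,Ld0,B1 rp1 wp0
slot 4 (MUL): stall RD_PORT — free A0,Mu2,Ld0,B1 rp1 wp0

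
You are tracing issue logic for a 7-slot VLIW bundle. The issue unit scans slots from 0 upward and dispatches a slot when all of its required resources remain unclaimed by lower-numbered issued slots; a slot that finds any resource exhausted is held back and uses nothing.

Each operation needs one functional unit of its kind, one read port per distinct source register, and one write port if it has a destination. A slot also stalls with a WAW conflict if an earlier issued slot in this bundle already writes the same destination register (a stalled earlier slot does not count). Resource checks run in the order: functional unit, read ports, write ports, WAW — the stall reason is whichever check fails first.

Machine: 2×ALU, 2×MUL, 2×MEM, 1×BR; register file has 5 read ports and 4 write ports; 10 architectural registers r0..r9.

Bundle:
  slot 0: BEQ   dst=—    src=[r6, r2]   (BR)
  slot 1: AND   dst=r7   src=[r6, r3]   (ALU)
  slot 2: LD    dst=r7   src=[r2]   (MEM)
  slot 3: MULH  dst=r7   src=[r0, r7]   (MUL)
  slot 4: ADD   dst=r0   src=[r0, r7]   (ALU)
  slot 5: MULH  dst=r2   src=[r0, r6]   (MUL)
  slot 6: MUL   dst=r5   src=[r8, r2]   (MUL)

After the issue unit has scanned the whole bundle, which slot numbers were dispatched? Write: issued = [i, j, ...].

(0) want 1×BR +2rd +0wr — yes → AL2|MU2|ME2|BR0|rd3|wr4
(1) want 1×ALU +2rd +1wr — yes → AL1|MU2|ME2|BR0|rd1|wr3
(2) want 1×MEM +1rd +1wr — WAW → AL1|MU2|ME2|BR0|rd1|wr3
(3) want 1×MUL +2rd +1wr — RD_PORT → AL1|MU2|ME2|BR0|rd1|wr3
(4) want 1×ALU +2rd +1wr — RD_PORT → AL1|MU2|ME2|BR0|rd1|wr3
(5) want 1×MUL +2rd +1wr — RD_PORT → AL1|MU2|ME2|BR0|rd1|wr3
(6) want 1×MUL +2rd +1wr — RD_PORT → AL1|MU2|ME2|BR0|rd1|wr3

issued = [0, 1]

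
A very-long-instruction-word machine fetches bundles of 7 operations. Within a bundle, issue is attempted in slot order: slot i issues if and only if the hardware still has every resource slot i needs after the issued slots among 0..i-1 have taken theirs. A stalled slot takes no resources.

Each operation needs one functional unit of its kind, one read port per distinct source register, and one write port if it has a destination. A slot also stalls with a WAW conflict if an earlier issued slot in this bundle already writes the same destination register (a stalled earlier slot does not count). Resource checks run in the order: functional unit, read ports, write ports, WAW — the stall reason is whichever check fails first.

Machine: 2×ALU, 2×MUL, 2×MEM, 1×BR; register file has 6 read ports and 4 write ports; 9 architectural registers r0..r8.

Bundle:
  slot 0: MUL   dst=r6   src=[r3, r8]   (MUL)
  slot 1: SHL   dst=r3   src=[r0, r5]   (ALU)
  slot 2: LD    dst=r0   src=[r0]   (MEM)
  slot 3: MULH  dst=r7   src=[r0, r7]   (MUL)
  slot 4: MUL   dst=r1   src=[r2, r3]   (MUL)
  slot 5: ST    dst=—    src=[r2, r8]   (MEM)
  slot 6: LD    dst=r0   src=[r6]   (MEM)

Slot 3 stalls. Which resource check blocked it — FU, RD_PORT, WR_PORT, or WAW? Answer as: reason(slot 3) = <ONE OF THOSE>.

[0] MUL needs rd=2 wr=1: ok; after: ALU=2 MUL=1 MEM=2 BR=1, R=4, W=3
[1] ALU needs rd=2 wr=1: ok; after: ALU=1 MUL=1 MEM=2 BR=1, R=2, W=2
[2] MEM needs rd=1 wr=1: ok; after: ALU=1 MUL=1 MEM=1 BR=1, R=1, W=1
[3] MUL needs rd=2 wr=1: RD_PORT; after: ALU=1 MUL=1 MEM=1 BR=1, R=1, W=1
[4] MUL needs rd=2 wr=1: RD_PORT; after: ALU=1 MUL=1 MEM=1 BR=1, R=1, W=1
[5] MEM needs rd=2 wr=0: RD_PORT; after: ALU=1 MUL=1 MEM=1 BR=1, R=1, W=1
[6] MEM needs rd=1 wr=1: WAW; after: ALU=1 MUL=1 MEM=1 BR=1, R=1, W=1

reason(slot 3) = RD_PORT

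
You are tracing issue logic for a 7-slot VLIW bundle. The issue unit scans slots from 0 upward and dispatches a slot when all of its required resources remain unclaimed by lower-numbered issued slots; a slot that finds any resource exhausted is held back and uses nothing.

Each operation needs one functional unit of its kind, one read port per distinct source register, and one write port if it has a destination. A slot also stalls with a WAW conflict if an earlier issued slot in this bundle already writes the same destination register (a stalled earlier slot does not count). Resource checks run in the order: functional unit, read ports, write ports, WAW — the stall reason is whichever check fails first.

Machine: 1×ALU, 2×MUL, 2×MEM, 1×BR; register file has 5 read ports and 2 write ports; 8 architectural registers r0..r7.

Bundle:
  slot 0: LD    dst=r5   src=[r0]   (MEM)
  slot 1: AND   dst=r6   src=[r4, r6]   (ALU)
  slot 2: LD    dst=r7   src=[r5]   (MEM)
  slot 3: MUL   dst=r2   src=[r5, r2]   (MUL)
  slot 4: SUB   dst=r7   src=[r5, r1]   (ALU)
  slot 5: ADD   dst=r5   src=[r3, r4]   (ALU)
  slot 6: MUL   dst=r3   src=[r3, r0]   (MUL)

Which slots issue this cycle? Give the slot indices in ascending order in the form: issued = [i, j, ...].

slot 0 (MEM): ISSUE — free A1,Mu2,Ld1,B1 rp4 wp1
slot 1 (ALU): ISSUE — free A0,Mu2,Ld1,B1 rp2 wp0
slot 2 (MEM): stall WR_PORT — free A0,Mu2,Ld1,B1 rp2 wp0
slot 3 (MUL): stall WR_PORT — free A0,Mu2,Ld1,B1 rp2 wp0
slot 4 (ALU): stall FU — free A0,Mu2,Ld1,B1 rp2 wp0
slot 5 (ALU): stall FU — free A0,Mu2,Ld1,B1 rp2 wp0
slot 6 (MUL): stall WR_PORT — free A0,Mu2,Ld1,B1 rp2 wp0

issued = [0, 1]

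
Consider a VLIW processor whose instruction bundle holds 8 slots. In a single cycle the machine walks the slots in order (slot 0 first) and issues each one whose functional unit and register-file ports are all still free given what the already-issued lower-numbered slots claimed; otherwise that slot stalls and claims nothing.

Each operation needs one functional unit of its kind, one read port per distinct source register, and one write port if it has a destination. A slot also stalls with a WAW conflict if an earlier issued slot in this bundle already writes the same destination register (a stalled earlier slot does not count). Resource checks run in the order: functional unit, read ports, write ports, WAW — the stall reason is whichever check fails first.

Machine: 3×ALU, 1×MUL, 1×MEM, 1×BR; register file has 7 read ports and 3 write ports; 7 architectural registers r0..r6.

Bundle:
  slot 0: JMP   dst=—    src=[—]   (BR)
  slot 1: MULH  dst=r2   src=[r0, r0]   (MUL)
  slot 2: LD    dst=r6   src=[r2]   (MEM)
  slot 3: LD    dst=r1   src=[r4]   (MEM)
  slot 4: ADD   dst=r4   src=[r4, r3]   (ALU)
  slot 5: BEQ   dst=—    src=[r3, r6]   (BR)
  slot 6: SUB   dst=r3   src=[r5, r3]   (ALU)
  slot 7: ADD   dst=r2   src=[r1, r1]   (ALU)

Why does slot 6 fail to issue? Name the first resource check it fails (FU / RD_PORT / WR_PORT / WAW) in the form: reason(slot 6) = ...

reason(slot 6) = WR_PORT

slot 0 (BR): ISSUE — free A3,Mu1,Ld1,B0 rp7 wp3
slot 1 (MUL): ISSUE — free A3,Mu0,Ld1,B0 rp6 wp2
slot 2 (MEM): ISSUE — free A3,Mu0,Ld0,B0 rp5 wp1
slot 3 (MEM): stall FU — free A3,Mu0,Ld0,B0 rp5 wp1
slot 4 (ALU): ISSUE — free A2,Mu0,Ld0,B0 rp3 wp0
slot 5 (BR): stall FU — free A2,Mu0,Ld0,B0 rp3 wp0
slot 6 (ALU): stall WR_PORT — free A2,Mu0,Ld0,B0 rp3 wp0
slot 7 (ALU): stall WR_PORT — free A2,Mu0,Ld0,B0 rp3 wp0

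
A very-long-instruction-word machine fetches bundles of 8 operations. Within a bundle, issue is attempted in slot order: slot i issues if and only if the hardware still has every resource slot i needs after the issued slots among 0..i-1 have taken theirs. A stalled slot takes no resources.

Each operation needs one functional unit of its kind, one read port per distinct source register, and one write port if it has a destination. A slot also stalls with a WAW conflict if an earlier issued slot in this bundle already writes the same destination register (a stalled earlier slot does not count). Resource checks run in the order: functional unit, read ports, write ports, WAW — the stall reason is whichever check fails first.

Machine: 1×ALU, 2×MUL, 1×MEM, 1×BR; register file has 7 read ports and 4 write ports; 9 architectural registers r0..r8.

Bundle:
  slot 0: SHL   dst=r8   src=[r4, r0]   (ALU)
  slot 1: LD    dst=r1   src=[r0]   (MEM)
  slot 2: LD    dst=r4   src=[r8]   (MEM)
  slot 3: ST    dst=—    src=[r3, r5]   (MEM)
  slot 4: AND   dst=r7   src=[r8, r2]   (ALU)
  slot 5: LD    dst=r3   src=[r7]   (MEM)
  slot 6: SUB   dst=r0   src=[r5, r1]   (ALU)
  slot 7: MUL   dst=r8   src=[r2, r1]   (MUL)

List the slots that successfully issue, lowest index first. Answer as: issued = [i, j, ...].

(0) want 1×ALU +2rd +1wr — yes → AL0|MU2|ME1|BR1|rd5|wr3
(1) want 1×MEM +1rd +1wr — yes → AL0|MU2|ME0|BR1|rd4|wr2
(2) want 1×MEM +1rd +1wr — FU → AL0|MU2|ME0|BR1|rd4|wr2
(3) want 1×MEM +2rd +0wr — FU → AL0|MU2|ME0|BR1|rd4|wr2
(4) want 1×ALU +2rd +1wr — FU → AL0|MU2|ME0|BR1|rd4|wr2
(5) want 1×MEM +1rd +1wr — FU → AL0|MU2|ME0|BR1|rd4|wr2
(6) want 1×ALU +2rd +1wr — FU → AL0|MU2|ME0|BR1|rd4|wr2
(7) want 1×MUL +2rd +1wr — WAW → AL0|MU2|ME0|BR1|rd4|wr2

issued = [0, 1]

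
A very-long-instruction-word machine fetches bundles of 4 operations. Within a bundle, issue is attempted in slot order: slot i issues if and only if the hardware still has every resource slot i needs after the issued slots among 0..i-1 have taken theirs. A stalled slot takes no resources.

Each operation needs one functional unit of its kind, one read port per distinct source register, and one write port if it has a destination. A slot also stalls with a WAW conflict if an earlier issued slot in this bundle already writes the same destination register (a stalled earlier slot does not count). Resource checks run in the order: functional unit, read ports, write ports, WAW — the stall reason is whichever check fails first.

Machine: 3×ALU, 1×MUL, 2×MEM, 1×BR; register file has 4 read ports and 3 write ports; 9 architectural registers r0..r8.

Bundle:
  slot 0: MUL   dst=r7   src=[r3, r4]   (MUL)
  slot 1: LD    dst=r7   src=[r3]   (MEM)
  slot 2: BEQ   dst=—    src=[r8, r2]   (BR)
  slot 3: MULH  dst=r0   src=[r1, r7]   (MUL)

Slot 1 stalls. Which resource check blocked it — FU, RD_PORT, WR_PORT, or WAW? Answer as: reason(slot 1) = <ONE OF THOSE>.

reason(slot 1) = WAW

  0. MUL→r7 ⇒ go  {3A/0Mu/2Ld/1B | 2r 2w}
  1. MEM→r7 ⇒ no(WAW)  {3A/0Mu/2Ld/1B | 2r 2w}
  2. BR ⇒ go  {3A/0Mu/2Ld/0B | 0r 2w}
  3. MUL→r0 ⇒ no(FU)  {3A/0Mu/2Ld/0B | 0r 2w}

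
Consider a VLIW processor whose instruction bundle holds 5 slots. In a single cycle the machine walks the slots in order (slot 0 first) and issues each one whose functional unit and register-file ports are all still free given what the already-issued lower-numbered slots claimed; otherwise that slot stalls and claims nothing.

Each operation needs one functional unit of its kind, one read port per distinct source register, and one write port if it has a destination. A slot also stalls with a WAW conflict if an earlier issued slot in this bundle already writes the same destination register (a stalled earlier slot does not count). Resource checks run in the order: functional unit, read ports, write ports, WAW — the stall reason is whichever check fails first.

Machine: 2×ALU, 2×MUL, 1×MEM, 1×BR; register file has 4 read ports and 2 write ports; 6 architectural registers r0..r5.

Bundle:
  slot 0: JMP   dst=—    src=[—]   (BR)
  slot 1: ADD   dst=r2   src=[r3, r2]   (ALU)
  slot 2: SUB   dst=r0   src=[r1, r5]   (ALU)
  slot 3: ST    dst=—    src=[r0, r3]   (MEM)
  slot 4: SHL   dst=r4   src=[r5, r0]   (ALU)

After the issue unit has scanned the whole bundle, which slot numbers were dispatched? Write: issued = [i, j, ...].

(0) want 1×BR +0rd +0wr — yes → AL2|MU2|ME1|BR0|rd4|wr2
(1) want 1×ALU +2rd +1wr — yes → AL1|MU2|ME1|BR0|rd2|wr1
(2) want 1×ALU +2rd +1wr — yes → AL0|MU2|ME1|BR0|rd0|wr0
(3) want 1×MEM +2rd +0wr — RD_PORT → AL0|MU2|ME1|BR0|rd0|wr0
(4) want 1×ALU +2rd +1wr — FU → AL0|MU2|ME1|BR0|rd0|wr0

issued = [0, 1, 2]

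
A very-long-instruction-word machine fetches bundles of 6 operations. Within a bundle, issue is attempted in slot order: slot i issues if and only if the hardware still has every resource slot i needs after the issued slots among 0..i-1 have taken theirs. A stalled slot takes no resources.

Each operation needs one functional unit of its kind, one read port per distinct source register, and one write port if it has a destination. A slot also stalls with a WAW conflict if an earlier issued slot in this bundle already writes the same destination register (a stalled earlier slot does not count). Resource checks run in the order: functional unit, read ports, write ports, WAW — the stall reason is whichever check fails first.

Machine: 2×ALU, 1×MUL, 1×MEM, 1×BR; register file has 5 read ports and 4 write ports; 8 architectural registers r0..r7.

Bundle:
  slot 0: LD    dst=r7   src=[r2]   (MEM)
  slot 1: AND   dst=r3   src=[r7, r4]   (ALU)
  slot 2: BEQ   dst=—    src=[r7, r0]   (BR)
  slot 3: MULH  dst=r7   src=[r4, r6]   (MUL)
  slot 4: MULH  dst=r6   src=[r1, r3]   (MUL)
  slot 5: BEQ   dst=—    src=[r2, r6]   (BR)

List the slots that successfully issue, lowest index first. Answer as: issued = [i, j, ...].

  0. MEM→r7 ⇒ go  {2A/1Mu/0Ld/1B | 4r 3w}
  1. ALU→r3 ⇒ go  {1A/1Mu/0Ld/1B | 2r 2w}
  2. BR ⇒ go  {1A/1Mu/0Ld/0B | 0r 2w}
  3. MUL→r7 ⇒ no(RD_PORT)  {1A/1Mu/0Ld/0B | 0r 2w}
  4. MUL→r6 ⇒ no(RD_PORT)  {1A/1Mu/0Ld/0B | 0r 2w}
  5. BR ⇒ no(FU)  {1A/1Mu/0Ld/0B | 0r 2w}

issued = [0, 1, 2]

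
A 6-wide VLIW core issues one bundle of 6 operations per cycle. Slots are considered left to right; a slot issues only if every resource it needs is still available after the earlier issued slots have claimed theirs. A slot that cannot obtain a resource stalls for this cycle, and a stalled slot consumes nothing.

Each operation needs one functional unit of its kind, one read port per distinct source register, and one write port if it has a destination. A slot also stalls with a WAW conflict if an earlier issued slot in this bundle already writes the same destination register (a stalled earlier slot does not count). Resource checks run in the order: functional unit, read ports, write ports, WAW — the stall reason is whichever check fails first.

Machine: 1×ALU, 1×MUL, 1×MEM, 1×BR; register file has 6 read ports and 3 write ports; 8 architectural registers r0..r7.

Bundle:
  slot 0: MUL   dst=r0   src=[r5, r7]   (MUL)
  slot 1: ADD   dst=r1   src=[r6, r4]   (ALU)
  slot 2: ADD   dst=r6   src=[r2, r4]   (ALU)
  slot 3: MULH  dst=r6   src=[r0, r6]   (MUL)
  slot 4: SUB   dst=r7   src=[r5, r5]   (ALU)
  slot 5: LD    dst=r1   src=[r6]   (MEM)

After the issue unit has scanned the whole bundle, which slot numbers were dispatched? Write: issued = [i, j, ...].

issued = [0, 1]

slot 0 (MUL): ISSUE — free A1,Mu0,Ld1,B1 rp4 wp2
slot 1 (ALU): ISSUE — free A0,Mu0,Ld1,B1 rp2 wp1
slot 2 (ALU): stall FU — free A0,Mu0,Ld1,B1 rp2 wp1
slot 3 (MUL): stall FU — free A0,Mu0,Ld1,B1 rp2 wp1
slot 4 (ALU): stall FU — free A0,Mu0,Ld1,B1 rp2 wp1
slot 5 (MEM): stall WAW — free A0,Mu0,Ld1,B1 rp2 wp1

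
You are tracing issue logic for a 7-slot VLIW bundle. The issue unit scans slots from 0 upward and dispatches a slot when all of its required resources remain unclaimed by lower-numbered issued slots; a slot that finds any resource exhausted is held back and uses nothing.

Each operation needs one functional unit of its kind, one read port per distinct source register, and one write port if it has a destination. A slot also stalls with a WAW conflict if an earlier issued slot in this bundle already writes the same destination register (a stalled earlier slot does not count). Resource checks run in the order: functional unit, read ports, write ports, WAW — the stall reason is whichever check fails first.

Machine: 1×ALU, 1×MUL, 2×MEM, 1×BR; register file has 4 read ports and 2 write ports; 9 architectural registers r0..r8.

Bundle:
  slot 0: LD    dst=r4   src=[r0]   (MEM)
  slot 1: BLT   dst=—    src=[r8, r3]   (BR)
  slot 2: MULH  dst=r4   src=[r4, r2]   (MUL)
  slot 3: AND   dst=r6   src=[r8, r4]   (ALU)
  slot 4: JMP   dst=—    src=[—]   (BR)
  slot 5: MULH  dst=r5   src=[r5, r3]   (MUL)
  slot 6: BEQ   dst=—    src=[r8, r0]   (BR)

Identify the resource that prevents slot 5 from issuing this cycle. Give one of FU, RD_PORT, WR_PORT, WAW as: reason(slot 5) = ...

[0] MEM needs rd=1 wr=1: ok; after: ALU=1 MUL=1 MEM=1 BR=1, R=3, W=1
[1] BR needs rd=2 wr=0: ok; after: ALU=1 MUL=1 MEM=1 BR=0, R=1, W=1
[2] MUL needs rd=2 wr=1: RD_PORT; after: ALU=1 MUL=1 MEM=1 BR=0, R=1, W=1
[3] ALU needs rd=2 wr=1: RD_PORT; after: ALU=1 MUL=1 MEM=1 BR=0, R=1, W=1
[4] BR needs rd=0 wr=0: FU; after: ALU=1 MUL=1 MEM=1 BR=0, R=1, W=1
[5] MUL needs rd=2 wr=1: RD_PORT; after: ALU=1 MUL=1 MEM=1 BR=0, R=1, W=1
[6] BR needs rd=2 wr=0: FU; after: ALU=1 MUL=1 MEM=1 BR=0, R=1, W=1

reason(slot 5) = RD_PORT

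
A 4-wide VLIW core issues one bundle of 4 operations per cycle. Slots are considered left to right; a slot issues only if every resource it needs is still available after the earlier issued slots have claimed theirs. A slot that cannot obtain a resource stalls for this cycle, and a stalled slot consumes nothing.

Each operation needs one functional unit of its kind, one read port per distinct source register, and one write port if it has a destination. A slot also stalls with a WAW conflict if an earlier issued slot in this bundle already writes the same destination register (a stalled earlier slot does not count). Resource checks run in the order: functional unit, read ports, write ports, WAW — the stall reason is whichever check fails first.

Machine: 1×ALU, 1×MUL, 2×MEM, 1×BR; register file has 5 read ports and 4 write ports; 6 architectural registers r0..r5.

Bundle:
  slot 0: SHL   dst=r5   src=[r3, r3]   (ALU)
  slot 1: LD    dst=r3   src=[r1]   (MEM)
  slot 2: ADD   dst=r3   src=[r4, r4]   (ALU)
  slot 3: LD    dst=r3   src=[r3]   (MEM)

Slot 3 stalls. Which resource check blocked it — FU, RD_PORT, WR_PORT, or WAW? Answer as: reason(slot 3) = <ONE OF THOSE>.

#0 ALU src=r3,r3 dispatched  <A:0 Mu:1 Ld:2 B:1 rd:4 wr:3>
#1 MEM src=r1 dispatched  <A:0 Mu:1 Ld:1 B:1 rd:3 wr:2>
#2 ALU src=r4,r4 held:FU  <A:0 Mu:1 Ld:1 B:1 rd:3 wr:2>
#3 MEM src=r3 held:WAW  <A:0 Mu:1 Ld:1 B:1 rd:3 wr:2>

reason(slot 3) = WAW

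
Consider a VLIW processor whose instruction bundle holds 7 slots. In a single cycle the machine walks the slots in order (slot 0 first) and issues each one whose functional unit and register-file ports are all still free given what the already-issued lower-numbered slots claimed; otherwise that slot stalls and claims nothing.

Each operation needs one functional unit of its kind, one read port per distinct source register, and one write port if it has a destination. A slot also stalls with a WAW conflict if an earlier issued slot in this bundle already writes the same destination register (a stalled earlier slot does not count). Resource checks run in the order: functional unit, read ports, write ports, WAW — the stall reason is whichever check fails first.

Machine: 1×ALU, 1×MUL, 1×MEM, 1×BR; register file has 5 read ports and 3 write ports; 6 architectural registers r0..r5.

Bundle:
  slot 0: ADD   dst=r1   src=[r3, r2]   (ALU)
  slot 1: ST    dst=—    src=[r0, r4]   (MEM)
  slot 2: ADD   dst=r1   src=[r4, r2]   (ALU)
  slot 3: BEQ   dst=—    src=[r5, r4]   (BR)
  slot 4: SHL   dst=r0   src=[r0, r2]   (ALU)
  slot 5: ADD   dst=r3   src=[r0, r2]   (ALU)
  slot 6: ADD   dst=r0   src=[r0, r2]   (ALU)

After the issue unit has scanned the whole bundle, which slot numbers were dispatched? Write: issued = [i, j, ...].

#0 ALU src=r3,r2 dispatched  <A:0 Mu:1 Ld:1 B:1 rd:3 wr:2>
#1 MEM src=r0,r4 dispatched  <A:0 Mu:1 Ld:0 B:1 rd:1 wr:2>
#2 ALU src=r4,r2 held:FU  <A:0 Mu:1 Ld:0 B:1 rd:1 wr:2>
#3 BR src=r5,r4 held:RD_PORT  <A:0 Mu:1 Ld:0 B:1 rd:1 wr:2>
#4 ALU src=r0,r2 held:FU  <A:0 Mu:1 Ld:0 B:1 rd:1 wr:2>
#5 ALU src=r0,r2 held:FU  <A:0 Mu:1 Ld:0 B:1 rd:1 wr:2>
#6 ALU src=r0,r2 held:FU  <A:0 Mu:1 Ld:0 B:1 rd:1 wr:2>

issued = [0, 1]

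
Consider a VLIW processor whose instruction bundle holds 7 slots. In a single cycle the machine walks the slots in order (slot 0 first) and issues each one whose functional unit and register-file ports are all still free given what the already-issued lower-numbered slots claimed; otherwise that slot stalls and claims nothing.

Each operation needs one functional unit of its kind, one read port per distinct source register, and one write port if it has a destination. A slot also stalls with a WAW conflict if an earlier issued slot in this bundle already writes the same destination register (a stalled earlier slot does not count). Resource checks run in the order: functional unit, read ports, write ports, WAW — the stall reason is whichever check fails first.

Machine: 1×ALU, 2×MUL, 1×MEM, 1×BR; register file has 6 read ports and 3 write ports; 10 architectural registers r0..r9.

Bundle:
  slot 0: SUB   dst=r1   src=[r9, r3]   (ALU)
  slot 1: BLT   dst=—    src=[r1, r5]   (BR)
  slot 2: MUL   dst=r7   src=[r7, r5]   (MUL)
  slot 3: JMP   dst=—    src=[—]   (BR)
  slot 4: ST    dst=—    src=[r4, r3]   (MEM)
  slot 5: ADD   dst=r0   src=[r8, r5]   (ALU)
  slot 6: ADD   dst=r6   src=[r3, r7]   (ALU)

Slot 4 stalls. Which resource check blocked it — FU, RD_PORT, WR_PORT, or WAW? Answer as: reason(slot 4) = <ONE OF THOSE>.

reason(slot 4) = RD_PORT

[0] ALU needs rd=2 wr=1: ok; after: ALU=0 MUL=2 MEM=1 BR=1, R=4, W=2
[1] BR needs rd=2 wr=0: ok; after: ALU=0 MUL=2 MEM=1 BR=0, R=2, W=2
[2] MUL needs rd=2 wr=1: ok; after: ALU=0 MUL=1 MEM=1 BR=0, R=0, W=1
[3] BR needs rd=0 wr=0: FU; after: ALU=0 MUL=1 MEM=1 BR=0, R=0, W=1
[4] MEM needs rd=2 wr=0: RD_PORT; after: ALU=0 MUL=1 MEM=1 BR=0, R=0, W=1
[5] ALU needs rd=2 wr=1: FU; after: ALU=0 MUL=1 MEM=1 BR=0, R=0, W=1
[6] ALU needs rd=2 wr=1: FU; after: ALU=0 MUL=1 MEM=1 BR=0, R=0, W=1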